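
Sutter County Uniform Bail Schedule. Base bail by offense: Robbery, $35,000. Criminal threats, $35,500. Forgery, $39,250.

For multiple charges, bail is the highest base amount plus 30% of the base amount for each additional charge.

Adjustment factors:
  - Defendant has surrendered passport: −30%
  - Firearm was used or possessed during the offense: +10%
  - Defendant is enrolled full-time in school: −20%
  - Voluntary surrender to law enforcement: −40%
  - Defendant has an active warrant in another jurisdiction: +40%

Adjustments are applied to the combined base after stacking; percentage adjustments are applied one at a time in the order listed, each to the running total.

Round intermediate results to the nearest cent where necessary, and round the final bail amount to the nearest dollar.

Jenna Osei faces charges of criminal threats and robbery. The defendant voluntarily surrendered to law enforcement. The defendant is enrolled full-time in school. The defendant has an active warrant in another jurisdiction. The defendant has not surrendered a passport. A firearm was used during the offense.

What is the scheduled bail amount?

$34,003

Base amounts from the schedule: criminal threats $35,500; robbery $35,000.
Stacking rule: highest base plus 30% of each additional charge. Highest is criminal threats at $35,500. Additional: $35,000 × 30% = $10,500. Combined base = $35,500 + $10,500 = $46,000.
Firearm was used or possessed during the offense (+10%): $46,000 × 1.1 = $50,600.
Defendant is enrolled full-time in school (−20%): $50,600 × 0.8 = $40,480.
Voluntary surrender to law enforcement (−40%): $40,480 × 0.6 = $24,288.
Defendant has an active warrant in another jurisdiction (+40%): $24,288 × 1.4 = $34,003.20.
Rounded to the nearest dollar: $34,003.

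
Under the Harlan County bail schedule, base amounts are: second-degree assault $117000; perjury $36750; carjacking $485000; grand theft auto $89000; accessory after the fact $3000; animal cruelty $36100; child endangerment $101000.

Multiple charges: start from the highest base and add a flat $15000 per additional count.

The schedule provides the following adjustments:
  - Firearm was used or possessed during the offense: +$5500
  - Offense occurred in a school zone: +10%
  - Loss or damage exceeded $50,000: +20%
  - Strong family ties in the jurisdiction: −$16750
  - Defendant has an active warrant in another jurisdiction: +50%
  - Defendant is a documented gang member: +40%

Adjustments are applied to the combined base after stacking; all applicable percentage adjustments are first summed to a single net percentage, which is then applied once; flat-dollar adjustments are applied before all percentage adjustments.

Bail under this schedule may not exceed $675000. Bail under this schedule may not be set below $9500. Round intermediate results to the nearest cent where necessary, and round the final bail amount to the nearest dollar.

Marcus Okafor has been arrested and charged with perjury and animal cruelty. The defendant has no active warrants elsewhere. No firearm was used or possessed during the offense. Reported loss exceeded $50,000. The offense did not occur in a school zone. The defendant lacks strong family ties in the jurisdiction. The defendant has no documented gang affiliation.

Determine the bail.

Base amounts from the schedule: perjury $36750; animal cruelty $36100.
Stacking rule: highest base plus $15000 per additional charge. Highest is perjury at $36750; 1 additional charge → +$15000. Combined base = $51750.
Loss or damage exceeded $50,000 (+20%): $51750 × 1.2 = $62100.
$62100 is within the $675000 maximum.
$62100 is at or above the $9500 minimum.

$62100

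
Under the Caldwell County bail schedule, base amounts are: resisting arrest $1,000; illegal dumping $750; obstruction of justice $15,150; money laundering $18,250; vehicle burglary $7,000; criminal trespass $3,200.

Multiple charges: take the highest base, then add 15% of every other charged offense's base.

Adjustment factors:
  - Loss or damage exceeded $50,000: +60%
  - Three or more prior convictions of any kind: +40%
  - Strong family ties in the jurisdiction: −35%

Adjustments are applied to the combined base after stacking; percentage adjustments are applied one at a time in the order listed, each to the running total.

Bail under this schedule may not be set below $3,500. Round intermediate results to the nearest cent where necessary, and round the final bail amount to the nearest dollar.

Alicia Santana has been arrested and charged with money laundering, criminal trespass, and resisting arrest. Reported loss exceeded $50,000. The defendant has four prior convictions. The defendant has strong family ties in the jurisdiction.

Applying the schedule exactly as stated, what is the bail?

$27,489

Base amounts from the schedule: money laundering $18,250; criminal trespass $3,200; resisting arrest $1,000.
Stacking rule: highest base plus 15% of each additional charge. Highest is money laundering at $18,250. Additional: $3,200 × 15% = $480; $1,000 × 15% = $150. Combined base = $18,250 + $630 = $18,880.
Loss or damage exceeded $50,000 (+60%): $18,880 × 1.6 = $30,208.
Three or more prior convictions of any kind (+40%): $30,208 × 1.4 = $42,291.20.
Strong family ties in the jurisdiction (−35%): $42,291.20 × 0.65 = $27,489.28.
$27,489.28 is at or above the $3,500 minimum.
Rounded to the nearest dollar: $27,489.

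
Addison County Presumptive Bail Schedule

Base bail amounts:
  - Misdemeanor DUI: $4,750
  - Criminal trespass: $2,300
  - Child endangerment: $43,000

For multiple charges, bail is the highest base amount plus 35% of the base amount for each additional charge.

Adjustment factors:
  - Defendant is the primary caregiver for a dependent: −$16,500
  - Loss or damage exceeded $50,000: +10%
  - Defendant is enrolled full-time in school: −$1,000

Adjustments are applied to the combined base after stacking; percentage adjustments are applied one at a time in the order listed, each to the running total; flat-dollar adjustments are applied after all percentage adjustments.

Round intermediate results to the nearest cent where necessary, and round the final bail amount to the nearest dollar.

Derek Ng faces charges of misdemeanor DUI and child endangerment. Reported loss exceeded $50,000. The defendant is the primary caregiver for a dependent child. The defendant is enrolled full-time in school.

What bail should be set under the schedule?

Base amounts from the schedule: misdemeanor DUI $4,750; child endangerment $43,000.
Stacking rule: highest base plus 35% of each additional charge. Highest is child endangerment at $43,000. Additional: $4,750 × 35% = $1,662.50. Combined base = $43,000 + $1,662.50 = $44,662.50.
Loss or damage exceeded $50,000 (+10%): $44,662.50 × 1.1 = $49,128.75.
Defendant is the primary caregiver for a dependent (−$16,500 flat): $49,128.75 − $16,500 = $32,628.75.
Defendant is enrolled full-time in school (−$1,000 flat): $32,628.75 − $1,000 = $31,628.75.
Rounded to the nearest dollar: $31,629.

$31,629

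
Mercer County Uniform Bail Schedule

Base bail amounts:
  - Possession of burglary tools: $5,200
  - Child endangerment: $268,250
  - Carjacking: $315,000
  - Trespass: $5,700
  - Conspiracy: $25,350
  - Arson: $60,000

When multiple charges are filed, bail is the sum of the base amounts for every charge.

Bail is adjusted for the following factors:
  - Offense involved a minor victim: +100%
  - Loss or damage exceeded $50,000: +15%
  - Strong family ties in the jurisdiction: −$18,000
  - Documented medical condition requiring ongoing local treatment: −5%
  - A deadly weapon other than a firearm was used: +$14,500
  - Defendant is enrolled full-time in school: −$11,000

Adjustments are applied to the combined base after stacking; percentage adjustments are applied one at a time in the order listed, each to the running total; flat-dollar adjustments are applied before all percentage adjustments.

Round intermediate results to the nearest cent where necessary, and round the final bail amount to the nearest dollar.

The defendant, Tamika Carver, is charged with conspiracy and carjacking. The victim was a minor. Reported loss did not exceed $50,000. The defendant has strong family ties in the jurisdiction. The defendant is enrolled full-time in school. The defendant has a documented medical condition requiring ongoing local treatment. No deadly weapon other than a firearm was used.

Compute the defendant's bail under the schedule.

Base amounts from the schedule: conspiracy $25,350; carjacking $315,000.
Stacking rule: sum of all bases. $25,350 + $315,000 = $340,350.
Strong family ties in the jurisdiction (−$18,000 flat): $340,350 − $18,000 = $322,350.
Defendant is enrolled full-time in school (−$11,000 flat): $322,350 − $11,000 = $311,350.
Offense involved a minor victim (+100%): $311,350 × 2 = $622,700.
Documented medical condition requiring ongoing local treatment (−5%): $622,700 × 0.95 = $591,565.

$591,565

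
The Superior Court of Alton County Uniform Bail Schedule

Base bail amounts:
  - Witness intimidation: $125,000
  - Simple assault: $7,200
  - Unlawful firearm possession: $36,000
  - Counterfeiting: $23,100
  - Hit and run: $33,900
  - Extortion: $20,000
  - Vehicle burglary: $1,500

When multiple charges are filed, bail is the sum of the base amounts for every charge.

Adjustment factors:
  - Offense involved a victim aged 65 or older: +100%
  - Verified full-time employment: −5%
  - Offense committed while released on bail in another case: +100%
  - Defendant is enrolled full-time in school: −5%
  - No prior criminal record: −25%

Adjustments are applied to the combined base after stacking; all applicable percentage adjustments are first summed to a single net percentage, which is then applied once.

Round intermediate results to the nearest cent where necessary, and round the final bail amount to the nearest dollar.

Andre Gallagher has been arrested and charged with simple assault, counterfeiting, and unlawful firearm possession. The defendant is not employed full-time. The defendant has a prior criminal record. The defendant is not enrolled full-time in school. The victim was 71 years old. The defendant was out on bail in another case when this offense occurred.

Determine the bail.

Base amounts from the schedule: simple assault $7,200; counterfeiting $23,100; unlawful firearm possession $36,000.
Stacking rule: sum of all bases. $7,200 + $23,100 + $36,000 = $66,300.
Net percentage adjustment: +100% +100% = +200%. $66,300 × 3 = $198,900.

$198,900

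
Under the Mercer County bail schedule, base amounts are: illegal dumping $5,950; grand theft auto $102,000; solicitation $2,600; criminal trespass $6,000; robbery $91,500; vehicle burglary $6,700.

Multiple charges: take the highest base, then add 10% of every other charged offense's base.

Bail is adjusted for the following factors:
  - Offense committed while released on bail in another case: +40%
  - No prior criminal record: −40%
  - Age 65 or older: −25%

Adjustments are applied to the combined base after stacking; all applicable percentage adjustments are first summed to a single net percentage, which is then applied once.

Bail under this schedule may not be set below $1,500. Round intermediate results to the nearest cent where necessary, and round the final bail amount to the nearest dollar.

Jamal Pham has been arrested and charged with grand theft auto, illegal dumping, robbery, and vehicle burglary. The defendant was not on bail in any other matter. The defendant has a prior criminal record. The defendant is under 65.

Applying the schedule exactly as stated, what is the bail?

$112,415

Base amounts from the schedule: grand theft auto $102,000; illegal dumping $5,950; robbery $91,500; vehicle burglary $6,700.
Stacking rule: highest base plus 10% of each additional charge. Highest is grand theft auto at $102,000. Additional: $5,950 × 10% = $595; $91,500 × 10% = $9,150; $6,700 × 10% = $670. Combined base = $102,000 + $10,415 = $112,415.
No adjustment factors apply to this defendant.
$112,415 is at or above the $1,500 minimum.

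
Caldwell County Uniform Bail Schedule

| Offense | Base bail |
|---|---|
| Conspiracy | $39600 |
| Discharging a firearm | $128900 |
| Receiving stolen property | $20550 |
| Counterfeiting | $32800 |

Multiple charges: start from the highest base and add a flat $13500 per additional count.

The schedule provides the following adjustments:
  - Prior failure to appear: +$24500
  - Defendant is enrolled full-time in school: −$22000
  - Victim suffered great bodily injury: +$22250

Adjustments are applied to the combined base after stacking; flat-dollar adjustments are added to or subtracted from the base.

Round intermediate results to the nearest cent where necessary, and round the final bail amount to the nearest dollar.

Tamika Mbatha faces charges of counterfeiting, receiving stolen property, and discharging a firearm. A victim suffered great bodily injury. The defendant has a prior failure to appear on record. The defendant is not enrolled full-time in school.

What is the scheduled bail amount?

$202650

Base amounts from the schedule: counterfeiting $32800; receiving stolen property $20550; discharging a firearm $128900.
Stacking rule: highest base plus $13500 per additional charge. Highest is discharging a firearm at $128900; 2 additional charges → +$27000. Combined base = $155900.
Prior failure to appear (+$24500 flat): $155900 + $24500 = $180400.
Victim suffered great bodily injury (+$22250 flat): $180400 + $22250 = $202650.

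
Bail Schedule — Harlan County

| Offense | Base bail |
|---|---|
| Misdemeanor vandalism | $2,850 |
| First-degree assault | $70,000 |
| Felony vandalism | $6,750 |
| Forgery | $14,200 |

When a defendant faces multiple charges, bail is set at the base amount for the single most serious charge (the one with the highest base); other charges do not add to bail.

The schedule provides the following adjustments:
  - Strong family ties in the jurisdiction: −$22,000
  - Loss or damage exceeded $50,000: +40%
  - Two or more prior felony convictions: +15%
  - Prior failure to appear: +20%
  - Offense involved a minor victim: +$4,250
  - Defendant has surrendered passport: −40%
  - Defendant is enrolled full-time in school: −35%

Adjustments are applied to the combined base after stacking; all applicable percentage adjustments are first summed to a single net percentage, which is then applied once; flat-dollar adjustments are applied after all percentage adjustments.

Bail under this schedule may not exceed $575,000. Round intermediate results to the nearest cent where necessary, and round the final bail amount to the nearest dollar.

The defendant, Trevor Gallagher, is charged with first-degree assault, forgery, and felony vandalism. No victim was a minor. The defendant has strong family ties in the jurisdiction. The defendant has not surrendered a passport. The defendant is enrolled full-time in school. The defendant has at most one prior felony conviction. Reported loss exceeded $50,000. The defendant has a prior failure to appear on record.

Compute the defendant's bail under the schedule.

$65,500

Base amounts from the schedule: first-degree assault $70,000; forgery $14,200; felony vandalism $6,750.
Stacking rule: use the highest base only. Highest is first-degree assault at $70,000. Combined base = $70,000.
Net percentage adjustment: +40% +20% −35% = +25%. $70,000 × 1.25 = $87,500.
Strong family ties in the jurisdiction (−$22,000 flat): $87,500 − $22,000 = $65,500.
$65,500 is within the $575,000 maximum.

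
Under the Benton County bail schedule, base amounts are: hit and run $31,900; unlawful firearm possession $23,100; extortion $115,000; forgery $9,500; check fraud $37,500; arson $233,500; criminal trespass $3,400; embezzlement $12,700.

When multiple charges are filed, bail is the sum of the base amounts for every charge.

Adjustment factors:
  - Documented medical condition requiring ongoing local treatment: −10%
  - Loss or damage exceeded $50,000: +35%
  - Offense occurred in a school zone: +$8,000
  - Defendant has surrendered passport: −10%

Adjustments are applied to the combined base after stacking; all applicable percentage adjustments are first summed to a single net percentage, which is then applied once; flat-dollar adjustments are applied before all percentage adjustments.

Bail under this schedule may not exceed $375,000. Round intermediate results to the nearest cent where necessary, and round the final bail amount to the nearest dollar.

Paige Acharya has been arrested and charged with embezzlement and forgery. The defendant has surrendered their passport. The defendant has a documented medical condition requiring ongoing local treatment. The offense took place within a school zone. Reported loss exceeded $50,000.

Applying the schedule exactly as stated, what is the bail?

Base amounts from the schedule: embezzlement $12,700; forgery $9,500.
Stacking rule: sum of all bases. $12,700 + $9,500 = $22,200.
Offense occurred in a school zone (+$8,000 flat): $22,200 + $8,000 = $30,200.
Net percentage adjustment: −10% +35% −10% = +15%. $30,200 × 1.15 = $34,730.
$34,730 is within the $375,000 maximum.

$34,730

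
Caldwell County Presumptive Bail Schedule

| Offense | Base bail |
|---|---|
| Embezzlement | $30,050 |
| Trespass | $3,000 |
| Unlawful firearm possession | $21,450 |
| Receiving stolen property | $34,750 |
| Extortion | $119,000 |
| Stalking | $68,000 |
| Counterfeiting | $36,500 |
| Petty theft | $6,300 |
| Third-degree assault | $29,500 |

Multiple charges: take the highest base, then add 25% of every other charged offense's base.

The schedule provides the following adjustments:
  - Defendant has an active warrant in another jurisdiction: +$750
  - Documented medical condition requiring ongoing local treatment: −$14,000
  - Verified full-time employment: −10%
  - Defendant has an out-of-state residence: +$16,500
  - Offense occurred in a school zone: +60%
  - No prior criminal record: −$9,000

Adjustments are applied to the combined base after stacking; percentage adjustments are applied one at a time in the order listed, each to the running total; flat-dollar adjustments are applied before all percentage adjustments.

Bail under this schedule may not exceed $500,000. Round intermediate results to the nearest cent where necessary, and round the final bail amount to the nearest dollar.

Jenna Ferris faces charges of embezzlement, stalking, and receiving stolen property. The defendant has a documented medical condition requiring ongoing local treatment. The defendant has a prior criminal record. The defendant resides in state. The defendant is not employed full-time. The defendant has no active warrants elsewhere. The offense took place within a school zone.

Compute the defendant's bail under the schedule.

$112,320

Base amounts from the schedule: embezzlement $30,050; stalking $68,000; receiving stolen property $34,750.
Stacking rule: highest base plus 25% of each additional charge. Highest is stalking at $68,000. Additional: $30,050 × 25% = $7,512.50; $34,750 × 25% = $8,687.50. Combined base = $68,000 + $16,200 = $84,200.
Documented medical condition requiring ongoing local treatment (−$14,000 flat): $84,200 − $14,000 = $70,200.
Offense occurred in a school zone (+60%): $70,200 × 1.6 = $112,320.
$112,320 is within the $500,000 maximum.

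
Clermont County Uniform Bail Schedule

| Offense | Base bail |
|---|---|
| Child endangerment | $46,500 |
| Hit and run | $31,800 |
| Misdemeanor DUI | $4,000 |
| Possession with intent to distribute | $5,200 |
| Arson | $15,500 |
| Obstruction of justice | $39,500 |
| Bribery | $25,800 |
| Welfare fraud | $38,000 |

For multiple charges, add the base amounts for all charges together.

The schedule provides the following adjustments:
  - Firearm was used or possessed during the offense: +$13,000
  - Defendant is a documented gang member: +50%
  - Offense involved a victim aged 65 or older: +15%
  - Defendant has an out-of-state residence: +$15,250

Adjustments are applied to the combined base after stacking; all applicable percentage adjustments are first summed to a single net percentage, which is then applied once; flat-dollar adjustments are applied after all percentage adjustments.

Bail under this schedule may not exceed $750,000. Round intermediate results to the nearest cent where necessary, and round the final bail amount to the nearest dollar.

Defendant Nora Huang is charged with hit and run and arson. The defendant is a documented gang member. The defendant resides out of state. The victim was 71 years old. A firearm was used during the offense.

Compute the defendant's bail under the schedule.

Base amounts from the schedule: hit and run $31,800; arson $15,500.
Stacking rule: sum of all bases. $31,800 + $15,500 = $47,300.
Net percentage adjustment: +50% +15% = +65%. $47,300 × 1.65 = $78,045.
Firearm was used or possessed during the offense (+$13,000 flat): $78,045 + $13,000 = $91,045.
Defendant has an out-of-state residence (+$15,250 flat): $91,045 + $15,250 = $106,295.
$106,295 is within the $750,000 maximum.

$106,295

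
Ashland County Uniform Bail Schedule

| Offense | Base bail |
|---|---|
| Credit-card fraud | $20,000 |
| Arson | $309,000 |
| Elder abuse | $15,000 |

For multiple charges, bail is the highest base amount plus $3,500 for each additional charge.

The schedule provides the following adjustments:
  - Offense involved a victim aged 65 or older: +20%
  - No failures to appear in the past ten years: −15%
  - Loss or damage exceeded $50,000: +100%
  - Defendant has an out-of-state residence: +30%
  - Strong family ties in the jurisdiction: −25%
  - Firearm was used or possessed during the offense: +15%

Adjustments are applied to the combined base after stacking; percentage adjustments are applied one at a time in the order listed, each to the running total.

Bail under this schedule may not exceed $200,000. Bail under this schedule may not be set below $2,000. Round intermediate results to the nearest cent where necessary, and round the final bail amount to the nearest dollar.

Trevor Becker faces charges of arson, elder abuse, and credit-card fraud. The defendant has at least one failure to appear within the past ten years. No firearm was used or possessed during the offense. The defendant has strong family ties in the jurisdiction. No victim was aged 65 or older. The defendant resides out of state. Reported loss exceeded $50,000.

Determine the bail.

Base amounts from the schedule: arson $309,000; elder abuse $15,000; credit-card fraud $20,000.
Stacking rule: highest base plus $3,500 per additional charge. Highest is arson at $309,000; 2 additional charges → +$7,000. Combined base = $316,000.
Loss or damage exceeded $50,000 (+100%): $316,000 × 2 = $632,000.
Defendant has an out-of-state residence (+30%): $632,000 × 1.3 = $821,600.
Strong family ties in the jurisdiction (−25%): $821,600 × 0.75 = $616,200.
Result $616,200 exceeds the maximum of $200,000; bail is capped at $200,000.
$200,000 is at or above the $2,000 minimum.

$200,000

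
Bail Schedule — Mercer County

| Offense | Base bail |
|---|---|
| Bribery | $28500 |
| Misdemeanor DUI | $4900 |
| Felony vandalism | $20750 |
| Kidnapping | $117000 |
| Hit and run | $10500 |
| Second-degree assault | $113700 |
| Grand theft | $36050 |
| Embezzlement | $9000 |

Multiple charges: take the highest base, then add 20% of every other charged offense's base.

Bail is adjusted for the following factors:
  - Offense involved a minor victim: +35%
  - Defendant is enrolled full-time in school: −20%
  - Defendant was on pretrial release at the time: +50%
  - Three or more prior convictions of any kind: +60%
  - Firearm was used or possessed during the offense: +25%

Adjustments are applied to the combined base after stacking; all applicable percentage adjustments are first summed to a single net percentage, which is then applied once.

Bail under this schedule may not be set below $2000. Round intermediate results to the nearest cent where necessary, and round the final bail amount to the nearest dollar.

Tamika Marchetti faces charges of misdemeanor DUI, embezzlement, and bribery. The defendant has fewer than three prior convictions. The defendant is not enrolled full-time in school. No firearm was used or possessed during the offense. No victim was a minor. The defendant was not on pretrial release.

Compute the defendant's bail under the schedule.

$31280

Base amounts from the schedule: misdemeanor DUI $4900; embezzlement $9000; bribery $28500.
Stacking rule: highest base plus 20% of each additional charge. Highest is bribery at $28500. Additional: $4900 × 20% = $980; $9000 × 20% = $1800. Combined base = $28500 + $2780 = $31280.
No adjustment factors apply to this defendant.
$31280 is at or above the $2000 minimum.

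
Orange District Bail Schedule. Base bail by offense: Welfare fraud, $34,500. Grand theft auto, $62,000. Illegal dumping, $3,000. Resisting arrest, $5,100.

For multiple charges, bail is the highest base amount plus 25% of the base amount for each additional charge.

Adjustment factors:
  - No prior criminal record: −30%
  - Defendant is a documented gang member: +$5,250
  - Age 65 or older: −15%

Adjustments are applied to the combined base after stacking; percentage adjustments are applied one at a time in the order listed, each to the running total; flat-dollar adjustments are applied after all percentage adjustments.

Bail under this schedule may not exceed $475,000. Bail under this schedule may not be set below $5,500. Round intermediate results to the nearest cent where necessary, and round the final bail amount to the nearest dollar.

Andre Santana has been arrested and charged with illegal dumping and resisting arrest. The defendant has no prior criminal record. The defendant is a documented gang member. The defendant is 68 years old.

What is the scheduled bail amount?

$8,731

Base amounts from the schedule: illegal dumping $3,000; resisting arrest $5,100.
Stacking rule: highest base plus 25% of each additional charge. Highest is resisting arrest at $5,100. Additional: $3,000 × 25% = $750. Combined base = $5,100 + $750 = $5,850.
No prior criminal record (−30%): $5,850 × 0.7 = $4,095.
Age 65 or older (−15%): $4,095 × 0.85 = $3,480.75.
Defendant is a documented gang member (+$5,250 flat): $3,480.75 + $5,250 = $8,730.75.
$8,730.75 is within the $475,000 maximum.
$8,730.75 is at or above the $5,500 minimum.
Rounded to the nearest dollar: $8,731.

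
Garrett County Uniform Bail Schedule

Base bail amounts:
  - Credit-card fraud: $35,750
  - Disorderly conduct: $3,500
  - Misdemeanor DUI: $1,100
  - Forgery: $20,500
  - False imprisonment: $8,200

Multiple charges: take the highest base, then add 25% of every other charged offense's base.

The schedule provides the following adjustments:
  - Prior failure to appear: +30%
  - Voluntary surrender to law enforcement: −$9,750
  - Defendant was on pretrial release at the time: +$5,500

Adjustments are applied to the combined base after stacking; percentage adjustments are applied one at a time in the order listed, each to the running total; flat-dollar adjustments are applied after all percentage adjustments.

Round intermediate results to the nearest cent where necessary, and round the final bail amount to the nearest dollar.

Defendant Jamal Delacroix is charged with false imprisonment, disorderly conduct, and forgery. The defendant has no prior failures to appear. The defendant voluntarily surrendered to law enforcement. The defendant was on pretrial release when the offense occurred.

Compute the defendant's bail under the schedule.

Base amounts from the schedule: false imprisonment $8,200; disorderly conduct $3,500; forgery $20,500.
Stacking rule: highest base plus 25% of each additional charge. Highest is forgery at $20,500. Additional: $8,200 × 25% = $2,050; $3,500 × 25% = $875. Combined base = $20,500 + $2,925 = $23,425.
Voluntary surrender to law enforcement (−$9,750 flat): $23,425 − $9,750 = $13,675.
Defendant was on pretrial release at the time (+$5,500 flat): $13,675 + $5,500 = $19,175.

$19,175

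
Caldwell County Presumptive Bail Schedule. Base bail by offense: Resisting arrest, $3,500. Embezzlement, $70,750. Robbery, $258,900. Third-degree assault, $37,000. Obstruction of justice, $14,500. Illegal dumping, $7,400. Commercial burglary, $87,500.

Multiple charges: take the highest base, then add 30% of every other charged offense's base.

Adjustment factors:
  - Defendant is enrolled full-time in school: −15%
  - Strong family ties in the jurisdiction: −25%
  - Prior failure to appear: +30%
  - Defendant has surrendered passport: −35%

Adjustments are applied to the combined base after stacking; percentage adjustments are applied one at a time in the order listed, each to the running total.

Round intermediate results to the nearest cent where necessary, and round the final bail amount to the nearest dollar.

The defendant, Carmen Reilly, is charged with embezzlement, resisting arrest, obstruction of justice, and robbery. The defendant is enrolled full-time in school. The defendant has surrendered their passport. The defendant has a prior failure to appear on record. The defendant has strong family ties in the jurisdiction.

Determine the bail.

$153,809

Base amounts from the schedule: embezzlement $70,750; resisting arrest $3,500; obstruction of justice $14,500; robbery $258,900.
Stacking rule: highest base plus 30% of each additional charge. Highest is robbery at $258,900. Additional: $70,750 × 30% = $21,225; $3,500 × 30% = $1,050; $14,500 × 30% = $4,350. Combined base = $258,900 + $26,625 = $285,525.
Defendant is enrolled full-time in school (−15%): $285,525 × 0.85 = $242,696.25.
Strong family ties in the jurisdiction (−25%): $242,696.25 × 0.75 = $182,022.19.
Prior failure to appear (+30%): $182,022.19 × 1.3 = $236,628.85.
Defendant has surrendered passport (−35%): $236,628.85 × 0.65 = $153,808.75.
Rounded to the nearest dollar: $153,809.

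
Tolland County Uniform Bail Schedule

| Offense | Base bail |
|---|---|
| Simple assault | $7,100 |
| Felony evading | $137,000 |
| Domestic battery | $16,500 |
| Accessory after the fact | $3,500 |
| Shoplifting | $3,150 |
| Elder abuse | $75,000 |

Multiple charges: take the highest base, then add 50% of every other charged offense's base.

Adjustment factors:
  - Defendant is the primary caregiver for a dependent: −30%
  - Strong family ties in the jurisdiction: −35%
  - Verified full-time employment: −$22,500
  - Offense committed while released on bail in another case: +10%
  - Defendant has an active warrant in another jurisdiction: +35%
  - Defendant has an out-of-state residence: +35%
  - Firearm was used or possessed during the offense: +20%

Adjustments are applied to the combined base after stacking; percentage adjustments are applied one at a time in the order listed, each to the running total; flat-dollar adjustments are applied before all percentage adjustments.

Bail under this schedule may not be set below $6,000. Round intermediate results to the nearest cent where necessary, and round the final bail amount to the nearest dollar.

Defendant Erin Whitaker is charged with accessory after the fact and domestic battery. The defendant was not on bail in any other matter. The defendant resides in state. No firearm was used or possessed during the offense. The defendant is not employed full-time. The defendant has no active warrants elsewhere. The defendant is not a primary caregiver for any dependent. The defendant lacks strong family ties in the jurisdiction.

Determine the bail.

Base amounts from the schedule: accessory after the fact $3,500; domestic battery $16,500.
Stacking rule: highest base plus 50% of each additional charge. Highest is domestic battery at $16,500. Additional: $3,500 × 50% = $1,750. Combined base = $16,500 + $1,750 = $18,250.
No adjustment factors apply to this defendant.
$18,250 is at or above the $6,000 minimum.

$18,250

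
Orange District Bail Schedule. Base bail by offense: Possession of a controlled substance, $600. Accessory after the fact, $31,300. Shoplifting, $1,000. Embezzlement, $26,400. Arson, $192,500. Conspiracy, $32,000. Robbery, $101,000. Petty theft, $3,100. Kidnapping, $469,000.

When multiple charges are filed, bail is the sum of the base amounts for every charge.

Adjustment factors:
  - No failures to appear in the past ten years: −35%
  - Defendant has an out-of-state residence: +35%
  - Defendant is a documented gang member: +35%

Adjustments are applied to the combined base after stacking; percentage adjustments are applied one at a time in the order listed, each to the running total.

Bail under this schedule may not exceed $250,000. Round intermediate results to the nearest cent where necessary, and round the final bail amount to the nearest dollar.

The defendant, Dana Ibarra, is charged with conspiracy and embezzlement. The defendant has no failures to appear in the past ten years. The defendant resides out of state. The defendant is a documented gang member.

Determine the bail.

$69,182

Base amounts from the schedule: conspiracy $32,000; embezzlement $26,400.
Stacking rule: sum of all bases. $32,000 + $26,400 = $58,400.
No failures to appear in the past ten years (−35%): $58,400 × 0.65 = $37,960.
Defendant has an out-of-state residence (+35%): $37,960 × 1.35 = $51,246.
Defendant is a documented gang member (+35%): $51,246 × 1.35 = $69,182.10.
$69,182.10 is within the $250,000 maximum.
Rounded to the nearest dollar: $69,182.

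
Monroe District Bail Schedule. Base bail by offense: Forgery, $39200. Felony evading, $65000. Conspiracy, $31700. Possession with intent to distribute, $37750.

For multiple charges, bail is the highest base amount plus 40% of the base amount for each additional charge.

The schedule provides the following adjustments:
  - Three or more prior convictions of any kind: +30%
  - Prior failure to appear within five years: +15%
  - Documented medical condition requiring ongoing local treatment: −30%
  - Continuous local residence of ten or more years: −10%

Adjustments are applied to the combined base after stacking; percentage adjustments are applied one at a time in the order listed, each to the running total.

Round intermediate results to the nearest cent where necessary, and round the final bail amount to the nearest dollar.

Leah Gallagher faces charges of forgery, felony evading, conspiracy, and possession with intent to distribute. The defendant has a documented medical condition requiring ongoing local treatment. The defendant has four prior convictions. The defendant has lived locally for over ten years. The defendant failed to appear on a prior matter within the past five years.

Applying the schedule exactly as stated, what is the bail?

Base amounts from the schedule: forgery $39200; felony evading $65000; conspiracy $31700; possession with intent to distribute $37750.
Stacking rule: highest base plus 40% of each additional charge. Highest is felony evading at $65000. Additional: $39200 × 40% = $15680; $31700 × 40% = $12680; $37750 × 40% = $15100. Combined base = $65000 + $43460 = $108460.
Three or more prior convictions of any kind (+30%): $108460 × 1.3 = $140998.
Prior failure to appear within five years (+15%): $140998 × 1.15 = $162147.70.
Documented medical condition requiring ongoing local treatment (−30%): $162147.70 × 0.7 = $113503.39.
Continuous local residence of ten or more years (−10%): $113503.39 × 0.9 = $102153.05.
Rounded to the nearest dollar: $102153.

$102153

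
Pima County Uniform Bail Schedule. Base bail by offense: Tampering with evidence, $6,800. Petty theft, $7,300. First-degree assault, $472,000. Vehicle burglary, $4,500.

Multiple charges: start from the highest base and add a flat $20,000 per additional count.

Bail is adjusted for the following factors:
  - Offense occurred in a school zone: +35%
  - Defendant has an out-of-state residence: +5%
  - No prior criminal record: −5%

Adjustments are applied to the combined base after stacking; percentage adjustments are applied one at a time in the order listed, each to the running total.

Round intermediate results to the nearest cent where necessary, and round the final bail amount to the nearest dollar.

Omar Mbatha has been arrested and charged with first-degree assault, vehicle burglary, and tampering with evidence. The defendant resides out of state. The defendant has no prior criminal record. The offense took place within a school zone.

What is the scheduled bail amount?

$689,472

Base amounts from the schedule: first-degree assault $472,000; vehicle burglary $4,500; tampering with evidence $6,800.
Stacking rule: highest base plus $20,000 per additional charge. Highest is first-degree assault at $472,000; 2 additional charges → +$40,000. Combined base = $512,000.
Offense occurred in a school zone (+35%): $512,000 × 1.35 = $691,200.
Defendant has an out-of-state residence (+5%): $691,200 × 1.05 = $725,760.
No prior criminal record (−5%): $725,760 × 0.95 = $689,472.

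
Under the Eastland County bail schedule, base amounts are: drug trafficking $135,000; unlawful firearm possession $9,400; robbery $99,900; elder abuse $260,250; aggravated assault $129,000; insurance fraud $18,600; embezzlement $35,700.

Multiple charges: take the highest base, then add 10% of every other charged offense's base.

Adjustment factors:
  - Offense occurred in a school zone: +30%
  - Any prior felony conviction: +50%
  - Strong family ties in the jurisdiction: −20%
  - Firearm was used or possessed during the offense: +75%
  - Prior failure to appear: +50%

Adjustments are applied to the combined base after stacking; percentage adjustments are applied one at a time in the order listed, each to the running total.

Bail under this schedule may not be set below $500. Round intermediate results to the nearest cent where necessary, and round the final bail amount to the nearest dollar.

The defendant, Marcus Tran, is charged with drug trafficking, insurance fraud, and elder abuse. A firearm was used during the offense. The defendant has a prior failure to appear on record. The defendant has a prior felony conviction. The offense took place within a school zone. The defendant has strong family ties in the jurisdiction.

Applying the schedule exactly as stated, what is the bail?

$1,128,623

Base amounts from the schedule: drug trafficking $135,000; insurance fraud $18,600; elder abuse $260,250.
Stacking rule: highest base plus 10% of each additional charge. Highest is elder abuse at $260,250. Additional: $135,000 × 10% = $13,500; $18,600 × 10% = $1,860. Combined base = $260,250 + $15,360 = $275,610.
Offense occurred in a school zone (+30%): $275,610 × 1.3 = $358,293.
Any prior felony conviction (+50%): $358,293 × 1.5 = $537,439.50.
Strong family ties in the jurisdiction (−20%): $537,439.50 × 0.8 = $429,951.60.
Firearm was used or possessed during the offense (+75%): $429,951.60 × 1.75 = $752,415.30.
Prior failure to appear (+50%): $752,415.30 × 1.5 = $1,128,622.95.
$1,128,622.95 is at or above the $500 minimum.
Rounded to the nearest dollar: $1,128,623.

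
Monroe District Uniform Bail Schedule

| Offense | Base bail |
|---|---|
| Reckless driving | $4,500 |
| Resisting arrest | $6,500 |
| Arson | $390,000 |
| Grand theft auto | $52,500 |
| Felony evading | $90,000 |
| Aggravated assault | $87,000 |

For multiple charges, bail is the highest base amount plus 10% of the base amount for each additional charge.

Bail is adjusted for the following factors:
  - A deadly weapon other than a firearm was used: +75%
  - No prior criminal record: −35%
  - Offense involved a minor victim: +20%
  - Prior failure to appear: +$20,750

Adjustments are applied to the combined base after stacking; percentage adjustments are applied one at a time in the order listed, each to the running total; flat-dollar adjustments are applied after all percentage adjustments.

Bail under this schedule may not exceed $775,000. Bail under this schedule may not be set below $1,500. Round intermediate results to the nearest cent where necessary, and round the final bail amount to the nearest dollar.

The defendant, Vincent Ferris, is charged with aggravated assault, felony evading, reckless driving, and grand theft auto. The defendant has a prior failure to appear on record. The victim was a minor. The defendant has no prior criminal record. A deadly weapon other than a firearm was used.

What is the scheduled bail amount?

$163,256

Base amounts from the schedule: aggravated assault $87,000; felony evading $90,000; reckless driving $4,500; grand theft auto $52,500.
Stacking rule: highest base plus 10% of each additional charge. Highest is felony evading at $90,000. Additional: $87,000 × 10% = $8,700; $4,500 × 10% = $450; $52,500 × 10% = $5,250. Combined base = $90,000 + $14,400 = $104,400.
A deadly weapon other than a firearm was used (+75%): $104,400 × 1.75 = $182,700.
No prior criminal record (−35%): $182,700 × 0.65 = $118,755.
Offense involved a minor victim (+20%): $118,755 × 1.2 = $142,506.
Prior failure to appear (+$20,750 flat): $142,506 + $20,750 = $163,256.
$163,256 is within the $775,000 maximum.
$163,256 is at or above the $1,500 minimum.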